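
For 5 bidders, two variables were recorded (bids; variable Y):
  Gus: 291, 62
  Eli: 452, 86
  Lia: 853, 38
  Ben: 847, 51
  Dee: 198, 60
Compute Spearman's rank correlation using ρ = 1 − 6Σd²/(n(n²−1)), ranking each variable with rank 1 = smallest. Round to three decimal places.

-0.600

Ranks of variable 1: 2, 3, 5, 4, 1
Ranks of variable 2: 4, 5, 1, 2, 3
d = r₁ − r₂: -2, -2, 4, 2, -2
d²: 4, 4, 16, 4, 4; Σd² = 32
ρ = 1 − 6·32/(5·24) = 1 − 192/120 = -0.600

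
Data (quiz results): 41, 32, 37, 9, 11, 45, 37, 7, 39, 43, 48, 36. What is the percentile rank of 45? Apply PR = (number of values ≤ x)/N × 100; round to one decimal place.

N = 12.
Strictly below 45: 10. Equal to 45: 1.
PR = 11/12 × 100 = 91.7

91.7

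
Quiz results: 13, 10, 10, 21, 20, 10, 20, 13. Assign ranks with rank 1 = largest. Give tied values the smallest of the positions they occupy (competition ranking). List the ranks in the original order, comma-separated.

Sorted (descending): 21, 20, 20, 13, 13, 10, 10, 10
The 2 values of 20 occupy positions 2–3 → each gets rank 2.
The 2 values of 13 occupy positions 4–5 → each gets rank 4.
The 3 values of 10 occupy positions 6–8 → each gets rank 6.

4, 6, 6, 1, 2, 6, 2, 4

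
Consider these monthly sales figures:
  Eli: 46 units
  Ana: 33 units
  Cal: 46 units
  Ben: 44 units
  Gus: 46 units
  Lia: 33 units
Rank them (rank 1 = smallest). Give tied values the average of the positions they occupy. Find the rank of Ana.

Sorted (ascending): 33, 33, 44, 46, 46, 46
The 2 values of 33 occupy positions 1–2 → average rank (1+2)/2 = 1.5.
The 3 values of 46 occupy positions 4–6 → average rank 5.
Ana has value 33 units → rank 1.5.

1.5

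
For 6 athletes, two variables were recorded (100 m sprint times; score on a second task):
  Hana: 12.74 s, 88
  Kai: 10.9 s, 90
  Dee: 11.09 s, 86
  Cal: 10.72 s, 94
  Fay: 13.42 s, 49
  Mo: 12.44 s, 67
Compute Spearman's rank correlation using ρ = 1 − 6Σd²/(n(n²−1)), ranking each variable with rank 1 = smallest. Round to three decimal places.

Ranks of variable 1: 5, 2, 3, 1, 6, 4
Ranks of variable 2: 4, 5, 3, 6, 1, 2
d = r₁ − r₂: 1, -3, 0, -5, 5, 2
d²: 1, 9, 0, 25, 25, 4; Σd² = 64
ρ = 1 − 6·64/(6·35) = 1 − 384/210 = -0.829

-0.829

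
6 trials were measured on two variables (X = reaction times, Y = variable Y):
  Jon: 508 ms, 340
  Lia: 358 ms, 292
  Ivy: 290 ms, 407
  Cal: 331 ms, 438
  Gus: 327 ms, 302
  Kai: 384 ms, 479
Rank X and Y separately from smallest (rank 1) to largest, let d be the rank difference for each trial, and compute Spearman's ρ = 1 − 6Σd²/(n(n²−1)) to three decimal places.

Ranks of variable 1: 6, 4, 1, 3, 2, 5
Ranks of variable 2: 3, 1, 4, 5, 2, 6
d = r₁ − r₂: 3, 3, -3, -2, 0, -1
d²: 9, 9, 9, 4, 0, 1; Σd² = 32
ρ = 1 − 6·32/(6·35) = 1 − 192/210 = 0.086

0.086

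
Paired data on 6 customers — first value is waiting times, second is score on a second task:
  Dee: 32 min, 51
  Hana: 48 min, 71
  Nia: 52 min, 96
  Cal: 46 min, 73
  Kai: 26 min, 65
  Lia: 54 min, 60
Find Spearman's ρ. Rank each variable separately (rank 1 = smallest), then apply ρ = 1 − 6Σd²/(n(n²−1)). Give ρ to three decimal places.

0.257

Ranks of variable 1: 2, 4, 5, 3, 1, 6
Ranks of variable 2: 1, 4, 6, 5, 3, 2
d = r₁ − r₂: 1, 0, -1, -2, -2, 4
d²: 1, 0, 1, 4, 4, 16; Σd² = 26
ρ = 1 − 6·26/(6·35) = 1 − 156/210 = 0.257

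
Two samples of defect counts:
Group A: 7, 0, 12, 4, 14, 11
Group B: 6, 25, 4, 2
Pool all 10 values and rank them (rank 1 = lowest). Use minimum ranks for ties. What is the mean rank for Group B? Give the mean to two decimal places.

5.00

Sorted (ascending): 0, 2, 4, 4, 6, 7, 11, 12, 14, 25
The 2 values of 4 occupy positions 3–4 → each gets rank 3.
Group B values → pooled ranks: 6→5, 25→10, 4→3, 2→2
Mean rank = (5 + 10 + 3 + 2) / 4 = 5.00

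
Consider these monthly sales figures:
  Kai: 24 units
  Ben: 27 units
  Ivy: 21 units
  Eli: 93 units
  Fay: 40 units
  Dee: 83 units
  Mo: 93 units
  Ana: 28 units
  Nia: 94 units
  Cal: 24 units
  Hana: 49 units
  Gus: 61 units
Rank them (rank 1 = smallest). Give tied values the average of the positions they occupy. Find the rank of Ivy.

Sorted (ascending): 21, 24, 24, 27, 28, 40, 49, 61, 83, 93, 93, 94
The 2 values of 24 occupy positions 2–3 → average rank (2+3)/2 = 2.5.
The 2 values of 93 occupy positions 10–11 → average rank (10+11)/2 = 10.5.
Ivy has value 21 units → rank 1.

1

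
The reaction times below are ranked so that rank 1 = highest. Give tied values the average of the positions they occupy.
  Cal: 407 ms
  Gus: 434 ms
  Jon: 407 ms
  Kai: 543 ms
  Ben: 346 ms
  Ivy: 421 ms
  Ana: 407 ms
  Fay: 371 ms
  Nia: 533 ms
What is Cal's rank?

Sorted (descending): 543, 533, 434, 421, 407, 407, 407, 371, 346
The 3 values of 407 occupy positions 5–7 → average rank 6.
Cal has value 407 ms → rank 6.

6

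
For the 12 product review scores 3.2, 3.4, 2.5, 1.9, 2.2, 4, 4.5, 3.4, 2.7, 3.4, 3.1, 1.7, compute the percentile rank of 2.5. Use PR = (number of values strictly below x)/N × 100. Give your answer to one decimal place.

25.0

N = 12.
Strictly below 2.5: 3. Equal to 2.5: 1.
PR = 3/12 × 100 = 25.0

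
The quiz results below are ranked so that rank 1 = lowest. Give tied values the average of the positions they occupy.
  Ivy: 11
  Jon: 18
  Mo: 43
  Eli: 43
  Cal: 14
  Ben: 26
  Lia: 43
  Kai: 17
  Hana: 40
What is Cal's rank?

2

Sorted (ascending): 11, 14, 17, 18, 26, 40, 43, 43, 43
The 3 values of 43 occupy positions 7–9 → average rank 8.
Cal has value 14 → rank 2.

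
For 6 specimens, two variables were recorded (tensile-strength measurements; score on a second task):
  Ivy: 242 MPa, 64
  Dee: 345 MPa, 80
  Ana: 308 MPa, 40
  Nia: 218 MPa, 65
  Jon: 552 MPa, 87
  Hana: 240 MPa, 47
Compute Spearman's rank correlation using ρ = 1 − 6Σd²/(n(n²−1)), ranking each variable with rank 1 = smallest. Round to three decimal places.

0.486

Ranks of variable 1: 3, 5, 4, 1, 6, 2
Ranks of variable 2: 3, 5, 1, 4, 6, 2
d = r₁ − r₂: 0, 0, 3, -3, 0, 0
d²: 0, 0, 9, 9, 0, 0; Σd² = 18
ρ = 1 − 6·18/(6·35) = 1 − 108/210 = 0.486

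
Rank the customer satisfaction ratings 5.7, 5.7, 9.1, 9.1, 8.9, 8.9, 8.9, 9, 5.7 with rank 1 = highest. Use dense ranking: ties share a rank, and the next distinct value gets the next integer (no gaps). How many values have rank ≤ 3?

6

Sorted (descending): 9.1, 9.1, 9, 8.9, 8.9, 8.9, 5.7, 5.7, 5.7
The 2 values of 9.1 share dense rank 1.
The 3 values of 8.9 share dense rank 3.
The 3 values of 5.7 share dense rank 4.
Remaining distinct values take the next consecutive integers.
Ranks ≤ 3: {1, 1, 2, 3, 3, 3} → 6 values.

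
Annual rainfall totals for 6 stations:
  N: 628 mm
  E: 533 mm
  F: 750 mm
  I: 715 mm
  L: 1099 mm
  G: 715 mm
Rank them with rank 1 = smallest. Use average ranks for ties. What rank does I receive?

Sorted (ascending): 533, 628, 715, 715, 750, 1099
The 2 values of 715 occupy positions 3–4 → average rank (3+4)/2 = 3.5.
I has value 715 mm → rank 3.5.

3.5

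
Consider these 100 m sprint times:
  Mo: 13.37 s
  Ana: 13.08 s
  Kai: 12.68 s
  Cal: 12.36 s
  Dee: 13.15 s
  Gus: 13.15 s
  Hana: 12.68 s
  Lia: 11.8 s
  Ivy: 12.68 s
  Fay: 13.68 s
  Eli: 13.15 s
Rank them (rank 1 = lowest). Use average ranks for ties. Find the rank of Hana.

Sorted (ascending): 11.8, 12.36, 12.68, 12.68, 12.68, 13.08, 13.15, 13.15, 13.15, 13.37, 13.68
The 3 values of 12.68 occupy positions 3–5 → average rank 4.
The 3 values of 13.15 occupy positions 7–9 → average rank 8.
Hana has value 12.68 s → rank 4.

4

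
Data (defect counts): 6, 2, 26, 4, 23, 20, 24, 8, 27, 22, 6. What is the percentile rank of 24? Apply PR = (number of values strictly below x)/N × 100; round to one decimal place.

72.7

N = 11.
Strictly below 24: 8. Equal to 24: 1.
PR = 8/11 × 100 = 72.7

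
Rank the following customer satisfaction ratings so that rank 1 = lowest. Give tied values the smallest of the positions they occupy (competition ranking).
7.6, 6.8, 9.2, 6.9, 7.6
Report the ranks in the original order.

3, 1, 5, 2, 3

Sorted (ascending): 6.8, 6.9, 7.6, 7.6, 9.2
The 2 values of 7.6 occupy positions 3–4 → each gets rank 3.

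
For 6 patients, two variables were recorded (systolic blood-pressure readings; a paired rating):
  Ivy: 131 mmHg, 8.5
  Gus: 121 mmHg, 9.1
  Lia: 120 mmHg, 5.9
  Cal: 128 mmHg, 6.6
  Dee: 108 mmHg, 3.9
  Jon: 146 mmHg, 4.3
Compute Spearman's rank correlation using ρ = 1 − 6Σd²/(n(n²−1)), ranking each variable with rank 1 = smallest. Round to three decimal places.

Ranks of variable 1: 5, 3, 2, 4, 1, 6
Ranks of variable 2: 5, 6, 3, 4, 1, 2
d = r₁ − r₂: 0, -3, -1, 0, 0, 4
d²: 0, 9, 1, 0, 0, 16; Σd² = 26
ρ = 1 − 6·26/(6·35) = 1 − 156/210 = 0.257

0.257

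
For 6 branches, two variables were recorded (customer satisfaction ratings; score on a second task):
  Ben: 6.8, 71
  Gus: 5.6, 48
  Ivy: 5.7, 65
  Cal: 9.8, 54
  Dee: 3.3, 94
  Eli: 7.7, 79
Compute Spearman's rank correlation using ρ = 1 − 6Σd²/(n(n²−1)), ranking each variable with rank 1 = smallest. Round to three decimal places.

-0.200

Ranks of variable 1: 4, 2, 3, 6, 1, 5
Ranks of variable 2: 4, 1, 3, 2, 6, 5
d = r₁ − r₂: 0, 1, 0, 4, -5, 0
d²: 0, 1, 0, 16, 25, 0; Σd² = 42
ρ = 1 − 6·42/(6·35) = 1 − 252/210 = -0.200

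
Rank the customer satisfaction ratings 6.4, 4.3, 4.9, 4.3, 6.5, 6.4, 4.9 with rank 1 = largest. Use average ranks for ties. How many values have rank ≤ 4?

3

Sorted (descending): 6.5, 6.4, 6.4, 4.9, 4.9, 4.3, 4.3
The 2 values of 6.4 occupy positions 2–3 → average rank (2+3)/2 = 2.5.
The 2 values of 4.9 occupy positions 4–5 → average rank (4+5)/2 = 4.5.
The 2 values of 4.3 occupy positions 6–7 → average rank (6+7)/2 = 6.5.
Ranks ≤ 4: {1, 2.5, 2.5} → 3 values.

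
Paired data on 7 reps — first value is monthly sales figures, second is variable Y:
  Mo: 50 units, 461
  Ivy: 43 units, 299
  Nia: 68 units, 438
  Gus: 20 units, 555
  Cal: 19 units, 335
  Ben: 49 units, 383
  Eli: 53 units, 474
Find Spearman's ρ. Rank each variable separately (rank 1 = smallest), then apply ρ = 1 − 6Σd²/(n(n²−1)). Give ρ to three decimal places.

Ranks of variable 1: 5, 3, 7, 2, 1, 4, 6
Ranks of variable 2: 5, 1, 4, 7, 2, 3, 6
d = r₁ − r₂: 0, 2, 3, -5, -1, 1, 0
d²: 0, 4, 9, 25, 1, 1, 0; Σd² = 40
ρ = 1 − 6·40/(7·48) = 1 − 240/336 = 0.286

0.286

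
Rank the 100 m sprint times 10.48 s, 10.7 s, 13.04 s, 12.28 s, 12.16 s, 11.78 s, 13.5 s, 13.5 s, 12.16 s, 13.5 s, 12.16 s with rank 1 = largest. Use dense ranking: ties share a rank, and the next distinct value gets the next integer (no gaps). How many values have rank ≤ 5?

9

Sorted (descending): 13.5, 13.5, 13.5, 13.04, 12.28, 12.16, 12.16, 12.16, 11.78, 10.7, 10.48
The 3 values of 13.5 share dense rank 1.
The 3 values of 12.16 share dense rank 4.
Remaining distinct values take the next consecutive integers.
Ranks ≤ 5: {1, 1, 1, 2, 3, 4, 4, 4, 5} → 9 values.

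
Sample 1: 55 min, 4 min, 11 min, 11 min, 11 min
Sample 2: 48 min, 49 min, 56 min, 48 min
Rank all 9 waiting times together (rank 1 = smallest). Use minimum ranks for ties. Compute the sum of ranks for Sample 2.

26

Sorted (ascending): 4, 11, 11, 11, 48, 48, 49, 55, 56
The 3 values of 11 occupy positions 2–4 → each gets rank 2.
The 2 values of 48 occupy positions 5–6 → each gets rank 5.
Sample 2 values → pooled ranks: 48→5, 49→7, 56→9, 48→5
Rank sum = 5 + 7 + 9 + 5 = 26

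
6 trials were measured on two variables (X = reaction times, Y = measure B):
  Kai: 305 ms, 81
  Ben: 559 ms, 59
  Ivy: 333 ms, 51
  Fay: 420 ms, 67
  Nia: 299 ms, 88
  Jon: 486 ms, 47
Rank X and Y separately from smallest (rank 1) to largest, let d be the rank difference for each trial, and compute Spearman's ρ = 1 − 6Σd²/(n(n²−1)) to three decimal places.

Ranks of variable 1: 2, 6, 3, 4, 1, 5
Ranks of variable 2: 5, 3, 2, 4, 6, 1
d = r₁ − r₂: -3, 3, 1, 0, -5, 4
d²: 9, 9, 1, 0, 25, 16; Σd² = 60
ρ = 1 − 6·60/(6·35) = 1 − 360/210 = -0.714

-0.714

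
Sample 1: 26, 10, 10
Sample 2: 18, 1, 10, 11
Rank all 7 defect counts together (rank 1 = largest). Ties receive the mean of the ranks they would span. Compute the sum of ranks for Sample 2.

Sorted (descending): 26, 18, 11, 10, 10, 10, 1
The 3 values of 10 occupy positions 4–6 → average rank 5.
Sample 2 values → pooled ranks: 18→2, 1→7, 10→5, 11→3
Rank sum = 2 + 7 + 5 + 3 = 17

17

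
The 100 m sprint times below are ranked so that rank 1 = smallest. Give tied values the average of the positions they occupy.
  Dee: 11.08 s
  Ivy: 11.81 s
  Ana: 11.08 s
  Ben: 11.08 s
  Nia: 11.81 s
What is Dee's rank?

Sorted (ascending): 11.08, 11.08, 11.08, 11.81, 11.81
The 3 values of 11.08 occupy positions 1–3 → average rank 2.
The 2 values of 11.81 occupy positions 4–5 → average rank (4+5)/2 = 4.5.
Dee has value 11.08 s → rank 2.

2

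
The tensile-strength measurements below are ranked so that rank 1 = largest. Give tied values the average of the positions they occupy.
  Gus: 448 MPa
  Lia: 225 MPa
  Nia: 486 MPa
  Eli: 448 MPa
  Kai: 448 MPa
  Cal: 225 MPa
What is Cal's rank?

Sorted (descending): 486, 448, 448, 448, 225, 225
The 3 values of 448 occupy positions 2–4 → average rank 3.
The 2 values of 225 occupy positions 5–6 → average rank (5+6)/2 = 5.5.
Cal has value 225 MPa → rank 5.5.

5.5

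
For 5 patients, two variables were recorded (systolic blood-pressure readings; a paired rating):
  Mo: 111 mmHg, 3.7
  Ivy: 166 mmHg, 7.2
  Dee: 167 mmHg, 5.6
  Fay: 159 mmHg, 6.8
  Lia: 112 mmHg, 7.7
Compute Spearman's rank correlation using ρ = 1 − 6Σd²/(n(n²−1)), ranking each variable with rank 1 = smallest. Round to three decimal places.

Ranks of variable 1: 1, 4, 5, 3, 2
Ranks of variable 2: 1, 4, 2, 3, 5
d = r₁ − r₂: 0, 0, 3, 0, -3
d²: 0, 0, 9, 0, 9; Σd² = 18
ρ = 1 − 6·18/(5·24) = 1 − 108/120 = 0.100

0.100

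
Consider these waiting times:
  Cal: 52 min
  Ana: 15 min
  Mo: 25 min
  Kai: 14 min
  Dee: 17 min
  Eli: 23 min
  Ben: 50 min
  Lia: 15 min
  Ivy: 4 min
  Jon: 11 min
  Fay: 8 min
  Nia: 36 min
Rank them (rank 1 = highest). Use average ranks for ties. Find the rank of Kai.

Sorted (descending): 52, 50, 36, 25, 23, 17, 15, 15, 14, 11, 8, 4
The 2 values of 15 occupy positions 7–8 → average rank (7+8)/2 = 7.5.
Kai has value 14 min → rank 9.

9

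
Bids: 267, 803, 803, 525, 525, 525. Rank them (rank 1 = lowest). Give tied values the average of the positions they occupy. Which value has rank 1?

267

Sorted (ascending): 267, 525, 525, 525, 803, 803
The 3 values of 525 occupy positions 2–4 → average rank 3.
The 2 values of 803 occupy positions 5–6 → average rank (5+6)/2 = 5.5.
Rank 1 → value 267.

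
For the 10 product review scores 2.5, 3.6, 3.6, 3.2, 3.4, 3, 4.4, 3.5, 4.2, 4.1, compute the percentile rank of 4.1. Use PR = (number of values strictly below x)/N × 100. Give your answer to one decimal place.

N = 10.
Strictly below 4.1: 7. Equal to 4.1: 1.
PR = 7/10 × 100 = 70.0

70.0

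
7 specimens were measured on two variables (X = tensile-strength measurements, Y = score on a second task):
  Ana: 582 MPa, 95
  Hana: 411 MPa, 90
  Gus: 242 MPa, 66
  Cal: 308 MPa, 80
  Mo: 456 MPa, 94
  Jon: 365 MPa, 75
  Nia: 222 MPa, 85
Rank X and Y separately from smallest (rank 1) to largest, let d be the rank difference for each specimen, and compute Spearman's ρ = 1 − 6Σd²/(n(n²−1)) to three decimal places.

0.750

Ranks of variable 1: 7, 5, 2, 3, 6, 4, 1
Ranks of variable 2: 7, 5, 1, 3, 6, 2, 4
d = r₁ − r₂: 0, 0, 1, 0, 0, 2, -3
d²: 0, 0, 1, 0, 0, 4, 9; Σd² = 14
ρ = 1 − 6·14/(7·48) = 1 − 84/336 = 0.750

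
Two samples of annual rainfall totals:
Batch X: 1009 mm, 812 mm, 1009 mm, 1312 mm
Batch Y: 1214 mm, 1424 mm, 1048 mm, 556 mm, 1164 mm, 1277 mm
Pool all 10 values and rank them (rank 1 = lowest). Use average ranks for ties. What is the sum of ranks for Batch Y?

37

Sorted (ascending): 556, 812, 1009, 1009, 1048, 1164, 1214, 1277, 1312, 1424
The 2 values of 1009 occupy positions 3–4 → average rank (3+4)/2 = 3.5.
Batch Y values → pooled ranks: 1214→7, 1424→10, 1048→5, 556→1, 1164→6, 1277→8
Rank sum = 7 + 10 + 5 + 1 + 6 + 8 = 37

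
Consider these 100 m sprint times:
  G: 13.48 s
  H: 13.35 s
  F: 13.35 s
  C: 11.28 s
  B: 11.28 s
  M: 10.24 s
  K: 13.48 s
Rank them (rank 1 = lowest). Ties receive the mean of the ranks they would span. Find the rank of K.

Sorted (ascending): 10.24, 11.28, 11.28, 13.35, 13.35, 13.48, 13.48
The 2 values of 11.28 occupy positions 2–3 → average rank (2+3)/2 = 2.5.
The 2 values of 13.35 occupy positions 4–5 → average rank (4+5)/2 = 4.5.
The 2 values of 13.48 occupy positions 6–7 → average rank (6+7)/2 = 6.5.
K has value 13.48 s → rank 6.5.

6.5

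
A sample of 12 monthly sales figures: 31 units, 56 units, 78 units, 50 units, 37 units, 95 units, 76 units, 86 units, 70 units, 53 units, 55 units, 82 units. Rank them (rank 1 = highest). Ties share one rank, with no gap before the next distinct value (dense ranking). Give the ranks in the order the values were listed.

12, 7, 4, 10, 11, 1, 5, 2, 6, 9, 8, 3

Sorted (descending): 95, 86, 82, 78, 76, 70, 56, 55, 53, 50, 37, 31
No ties — each value takes its position as its rank.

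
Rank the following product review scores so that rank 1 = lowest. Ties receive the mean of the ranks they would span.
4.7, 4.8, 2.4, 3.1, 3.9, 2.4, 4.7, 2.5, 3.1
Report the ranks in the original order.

7.5, 9, 1.5, 4.5, 6, 1.5, 7.5, 3, 4.5

Sorted (ascending): 2.4, 2.4, 2.5, 3.1, 3.1, 3.9, 4.7, 4.7, 4.8
The 2 values of 2.4 occupy positions 1–2 → average rank (1+2)/2 = 1.5.
The 2 values of 3.1 occupy positions 4–5 → average rank (4+5)/2 = 4.5.
The 2 values of 4.7 occupy positions 7–8 → average rank (7+8)/2 = 7.5.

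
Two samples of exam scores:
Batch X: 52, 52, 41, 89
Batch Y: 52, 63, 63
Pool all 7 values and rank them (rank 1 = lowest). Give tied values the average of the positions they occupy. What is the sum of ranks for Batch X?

Sorted (ascending): 41, 52, 52, 52, 63, 63, 89
The 3 values of 52 occupy positions 2–4 → average rank 3.
The 2 values of 63 occupy positions 5–6 → average rank (5+6)/2 = 5.5.
Batch X values → pooled ranks: 52→3, 52→3, 41→1, 89→7
Rank sum = 3 + 3 + 1 + 7 = 14

14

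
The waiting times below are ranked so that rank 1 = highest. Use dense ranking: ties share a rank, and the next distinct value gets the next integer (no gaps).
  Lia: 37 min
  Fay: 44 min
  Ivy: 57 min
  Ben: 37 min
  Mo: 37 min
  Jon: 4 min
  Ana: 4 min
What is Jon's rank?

4

Sorted (descending): 57, 44, 37, 37, 37, 4, 4
The 3 values of 37 share dense rank 3.
The 2 values of 4 share dense rank 4.
Remaining distinct values take the next consecutive integers.
Jon has value 4 min → rank 4.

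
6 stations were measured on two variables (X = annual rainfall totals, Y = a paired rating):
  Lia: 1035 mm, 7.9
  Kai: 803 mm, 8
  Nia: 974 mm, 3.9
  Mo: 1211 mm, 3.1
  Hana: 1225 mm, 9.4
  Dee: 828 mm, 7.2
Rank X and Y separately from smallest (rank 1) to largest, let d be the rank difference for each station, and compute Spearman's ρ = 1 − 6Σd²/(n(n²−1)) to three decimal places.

0.029

Ranks of variable 1: 4, 1, 3, 5, 6, 2
Ranks of variable 2: 4, 5, 2, 1, 6, 3
d = r₁ − r₂: 0, -4, 1, 4, 0, -1
d²: 0, 16, 1, 16, 0, 1; Σd² = 34
ρ = 1 − 6·34/(6·35) = 1 − 204/210 = 0.029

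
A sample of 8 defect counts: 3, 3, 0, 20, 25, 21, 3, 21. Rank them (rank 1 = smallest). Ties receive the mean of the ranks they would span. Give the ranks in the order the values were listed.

Sorted (ascending): 0, 3, 3, 3, 20, 21, 21, 25
The 3 values of 3 occupy positions 2–4 → average rank 3.
The 2 values of 21 occupy positions 6–7 → average rank (6+7)/2 = 6.5.

3, 3, 1, 5, 8, 6.5, 3, 6.5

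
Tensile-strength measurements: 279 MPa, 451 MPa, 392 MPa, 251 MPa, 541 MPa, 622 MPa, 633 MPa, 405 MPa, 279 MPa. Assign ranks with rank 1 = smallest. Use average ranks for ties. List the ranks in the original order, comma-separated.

2.5, 6, 4, 1, 7, 8, 9, 5, 2.5

Sorted (ascending): 251, 279, 279, 392, 405, 451, 541, 622, 633
The 2 values of 279 occupy positions 2–3 → average rank (2+3)/2 = 2.5.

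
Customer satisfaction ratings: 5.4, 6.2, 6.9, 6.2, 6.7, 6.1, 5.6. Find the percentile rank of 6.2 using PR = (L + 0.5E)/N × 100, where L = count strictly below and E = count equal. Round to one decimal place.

N = 7.
Strictly below 6.2: 3. Equal to 6.2: 2.
PR = (3 + 0.5·2)/7 × 100 = 57.1

57.1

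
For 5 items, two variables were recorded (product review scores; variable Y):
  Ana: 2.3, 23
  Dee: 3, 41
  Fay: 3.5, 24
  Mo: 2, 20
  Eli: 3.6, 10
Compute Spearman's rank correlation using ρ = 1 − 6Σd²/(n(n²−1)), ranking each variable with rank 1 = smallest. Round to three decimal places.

Ranks of variable 1: 2, 3, 4, 1, 5
Ranks of variable 2: 3, 5, 4, 2, 1
d = r₁ − r₂: -1, -2, 0, -1, 4
d²: 1, 4, 0, 1, 16; Σd² = 22
ρ = 1 − 6·22/(5·24) = 1 − 132/120 = -0.100

-0.100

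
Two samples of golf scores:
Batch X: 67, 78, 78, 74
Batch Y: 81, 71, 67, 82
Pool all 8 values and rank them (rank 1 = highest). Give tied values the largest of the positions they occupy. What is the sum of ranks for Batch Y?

17

Sorted (descending): 82, 81, 78, 78, 74, 71, 67, 67
The 2 values of 78 occupy positions 3–4 → each gets rank 4.
The 2 values of 67 occupy positions 7–8 → each gets rank 8.
Batch Y values → pooled ranks: 81→2, 71→6, 67→8, 82→1
Rank sum = 2 + 6 + 8 + 1 = 17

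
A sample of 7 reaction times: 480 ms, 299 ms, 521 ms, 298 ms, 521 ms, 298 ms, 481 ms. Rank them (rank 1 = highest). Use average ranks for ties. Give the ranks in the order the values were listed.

Sorted (descending): 521, 521, 481, 480, 299, 298, 298
The 2 values of 521 occupy positions 1–2 → average rank (1+2)/2 = 1.5.
The 2 values of 298 occupy positions 6–7 → average rank (6+7)/2 = 6.5.

4, 5, 1.5, 6.5, 1.5, 6.5, 3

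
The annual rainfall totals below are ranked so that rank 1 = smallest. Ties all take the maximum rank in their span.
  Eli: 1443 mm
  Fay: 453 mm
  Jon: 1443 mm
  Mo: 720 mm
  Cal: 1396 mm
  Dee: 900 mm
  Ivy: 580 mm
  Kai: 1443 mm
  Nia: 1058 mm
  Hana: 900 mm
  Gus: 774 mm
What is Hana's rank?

6

Sorted (ascending): 453, 580, 720, 774, 900, 900, 1058, 1396, 1443, 1443, 1443
The 2 values of 900 occupy positions 5–6 → each gets rank 6.
The 3 values of 1443 occupy positions 9–11 → each gets rank 11.
Hana has value 900 mm → rank 6.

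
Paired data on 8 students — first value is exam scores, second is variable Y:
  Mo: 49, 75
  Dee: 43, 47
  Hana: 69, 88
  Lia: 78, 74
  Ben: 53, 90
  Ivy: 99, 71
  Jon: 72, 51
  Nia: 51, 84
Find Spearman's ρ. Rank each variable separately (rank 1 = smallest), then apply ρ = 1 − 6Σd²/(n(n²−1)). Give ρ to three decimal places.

Ranks of variable 1: 2, 1, 5, 7, 4, 8, 6, 3
Ranks of variable 2: 5, 1, 7, 4, 8, 3, 2, 6
d = r₁ − r₂: -3, 0, -2, 3, -4, 5, 4, -3
d²: 9, 0, 4, 9, 16, 25, 16, 9; Σd² = 88
ρ = 1 − 6·88/(8·63) = 1 − 528/504 = -0.048

-0.048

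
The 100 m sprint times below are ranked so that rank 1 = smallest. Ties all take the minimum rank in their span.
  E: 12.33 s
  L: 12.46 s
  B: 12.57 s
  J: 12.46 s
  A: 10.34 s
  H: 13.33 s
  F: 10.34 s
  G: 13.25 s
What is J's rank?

Sorted (ascending): 10.34, 10.34, 12.33, 12.46, 12.46, 12.57, 13.25, 13.33
The 2 values of 10.34 occupy positions 1–2 → each gets rank 1.
The 2 values of 12.46 occupy positions 4–5 → each gets rank 4.
J has value 12.46 s → rank 4.

4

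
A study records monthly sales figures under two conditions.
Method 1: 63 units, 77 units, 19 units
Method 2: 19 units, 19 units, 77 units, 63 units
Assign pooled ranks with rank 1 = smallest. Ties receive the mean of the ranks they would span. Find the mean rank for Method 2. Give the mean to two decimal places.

Sorted (ascending): 19, 19, 19, 63, 63, 77, 77
The 3 values of 19 occupy positions 1–3 → average rank 2.
The 2 values of 63 occupy positions 4–5 → average rank (4+5)/2 = 4.5.
The 2 values of 77 occupy positions 6–7 → average rank (6+7)/2 = 6.5.
Method 2 values → pooled ranks: 19→2, 19→2, 77→6.5, 63→4.5
Mean rank = (2 + 2 + 6.5 + 4.5) / 4 = 3.75

3.75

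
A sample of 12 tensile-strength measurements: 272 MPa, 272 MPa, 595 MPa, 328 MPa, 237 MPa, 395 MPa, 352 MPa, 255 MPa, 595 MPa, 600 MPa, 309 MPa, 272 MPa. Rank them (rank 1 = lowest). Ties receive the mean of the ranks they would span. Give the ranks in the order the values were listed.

Sorted (ascending): 237, 255, 272, 272, 272, 309, 328, 352, 395, 595, 595, 600
The 3 values of 272 occupy positions 3–5 → average rank 4.
The 2 values of 595 occupy positions 10–11 → average rank (10+11)/2 = 10.5.

4, 4, 10.5, 7, 1, 9, 8, 2, 10.5, 12, 6, 4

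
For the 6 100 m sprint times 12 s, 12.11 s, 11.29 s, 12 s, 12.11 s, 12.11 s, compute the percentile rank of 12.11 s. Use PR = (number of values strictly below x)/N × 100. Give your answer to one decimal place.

N = 6.
Strictly below 12.11: 3. Equal to 12.11: 3.
PR = 3/6 × 100 = 50.0

50.0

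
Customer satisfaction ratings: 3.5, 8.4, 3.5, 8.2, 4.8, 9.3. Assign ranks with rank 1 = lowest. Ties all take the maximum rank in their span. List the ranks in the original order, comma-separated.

2, 5, 2, 4, 3, 6

Sorted (ascending): 3.5, 3.5, 4.8, 8.2, 8.4, 9.3
The 2 values of 3.5 occupy positions 1–2 → each gets rank 2.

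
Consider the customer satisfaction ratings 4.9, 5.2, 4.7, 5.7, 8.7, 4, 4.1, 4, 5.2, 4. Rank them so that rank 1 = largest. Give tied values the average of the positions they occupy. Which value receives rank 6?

4.7

Sorted (descending): 8.7, 5.7, 5.2, 5.2, 4.9, 4.7, 4.1, 4, 4, 4
The 2 values of 5.2 occupy positions 3–4 → average rank (3+4)/2 = 3.5.
The 3 values of 4 occupy positions 8–10 → average rank 9.
Rank 6 → value 4.7.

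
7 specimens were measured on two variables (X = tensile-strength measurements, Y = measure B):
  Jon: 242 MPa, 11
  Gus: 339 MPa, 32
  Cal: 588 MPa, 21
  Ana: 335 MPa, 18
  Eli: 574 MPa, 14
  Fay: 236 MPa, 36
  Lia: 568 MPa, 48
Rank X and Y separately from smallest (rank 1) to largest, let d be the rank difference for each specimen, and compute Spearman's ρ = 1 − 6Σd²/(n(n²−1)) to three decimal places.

0.000

Ranks of variable 1: 2, 4, 7, 3, 6, 1, 5
Ranks of variable 2: 1, 5, 4, 3, 2, 6, 7
d = r₁ − r₂: 1, -1, 3, 0, 4, -5, -2
d²: 1, 1, 9, 0, 16, 25, 4; Σd² = 56
ρ = 1 − 6·56/(7·48) = 1 − 336/336 = 0.000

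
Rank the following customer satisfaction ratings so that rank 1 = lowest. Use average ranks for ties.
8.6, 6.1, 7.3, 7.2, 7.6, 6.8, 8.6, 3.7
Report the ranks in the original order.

7.5, 2, 5, 4, 6, 3, 7.5, 1

Sorted (ascending): 3.7, 6.1, 6.8, 7.2, 7.3, 7.6, 8.6, 8.6
The 2 values of 8.6 occupy positions 7–8 → average rank (7+8)/2 = 7.5.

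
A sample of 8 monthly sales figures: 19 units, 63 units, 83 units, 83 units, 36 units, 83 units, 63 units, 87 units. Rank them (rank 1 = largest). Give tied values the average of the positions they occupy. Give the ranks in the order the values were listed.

Sorted (descending): 87, 83, 83, 83, 63, 63, 36, 19
The 3 values of 83 occupy positions 2–4 → average rank 3.
The 2 values of 63 occupy positions 5–6 → average rank (5+6)/2 = 5.5.

8, 5.5, 3, 3, 7, 3, 5.5, 1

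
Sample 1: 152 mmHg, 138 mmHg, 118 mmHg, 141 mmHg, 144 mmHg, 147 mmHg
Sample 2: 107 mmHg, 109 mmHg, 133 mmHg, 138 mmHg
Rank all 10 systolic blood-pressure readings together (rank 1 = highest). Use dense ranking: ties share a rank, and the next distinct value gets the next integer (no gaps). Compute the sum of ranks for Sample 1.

22

Sorted (descending): 152, 147, 144, 141, 138, 138, 133, 118, 109, 107
The 2 values of 138 share dense rank 5.
Remaining distinct values take the next consecutive integers.
Sample 1 values → pooled ranks: 152→1, 138→5, 118→7, 141→4, 144→3, 147→2
Rank sum = 1 + 5 + 7 + 4 + 3 + 2 = 22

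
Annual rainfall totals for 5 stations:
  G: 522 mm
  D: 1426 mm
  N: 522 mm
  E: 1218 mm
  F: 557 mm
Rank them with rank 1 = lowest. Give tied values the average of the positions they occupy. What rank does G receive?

Sorted (ascending): 522, 522, 557, 1218, 1426
The 2 values of 522 occupy positions 1–2 → average rank (1+2)/2 = 1.5.
G has value 522 mm → rank 1.5.

1.5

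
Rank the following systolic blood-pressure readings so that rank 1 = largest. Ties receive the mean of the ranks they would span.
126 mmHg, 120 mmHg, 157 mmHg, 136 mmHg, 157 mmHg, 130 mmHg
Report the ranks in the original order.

Sorted (descending): 157, 157, 136, 130, 126, 120
The 2 values of 157 occupy positions 1–2 → average rank (1+2)/2 = 1.5.

5, 6, 1.5, 3, 1.5, 4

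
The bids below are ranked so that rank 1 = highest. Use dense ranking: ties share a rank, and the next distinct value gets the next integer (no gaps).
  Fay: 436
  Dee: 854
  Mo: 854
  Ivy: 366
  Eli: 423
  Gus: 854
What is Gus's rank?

1

Sorted (descending): 854, 854, 854, 436, 423, 366
The 3 values of 854 share dense rank 1.
Remaining distinct values take the next consecutive integers.
Gus has value 854 → rank 1.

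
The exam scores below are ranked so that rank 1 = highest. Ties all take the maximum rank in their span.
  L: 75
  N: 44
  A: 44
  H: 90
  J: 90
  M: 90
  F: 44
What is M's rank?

Sorted (descending): 90, 90, 90, 75, 44, 44, 44
The 3 values of 90 occupy positions 1–3 → each gets rank 3.
The 3 values of 44 occupy positions 5–7 → each gets rank 7.
M has value 90 → rank 3.

3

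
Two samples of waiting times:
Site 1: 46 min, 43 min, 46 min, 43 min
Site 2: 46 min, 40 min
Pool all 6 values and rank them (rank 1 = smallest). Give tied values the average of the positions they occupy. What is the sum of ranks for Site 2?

6

Sorted (ascending): 40, 43, 43, 46, 46, 46
The 2 values of 43 occupy positions 2–3 → average rank (2+3)/2 = 2.5.
The 3 values of 46 occupy positions 4–6 → average rank 5.
Site 2 values → pooled ranks: 46→5, 40→1
Rank sum = 5 + 1 = 6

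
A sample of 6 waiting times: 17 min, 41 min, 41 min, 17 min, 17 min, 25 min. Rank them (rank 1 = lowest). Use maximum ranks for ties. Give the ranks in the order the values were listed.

Sorted (ascending): 17, 17, 17, 25, 41, 41
The 3 values of 17 occupy positions 1–3 → each gets rank 3.
The 2 values of 41 occupy positions 5–6 → each gets rank 6.

3, 6, 6, 3, 3, 4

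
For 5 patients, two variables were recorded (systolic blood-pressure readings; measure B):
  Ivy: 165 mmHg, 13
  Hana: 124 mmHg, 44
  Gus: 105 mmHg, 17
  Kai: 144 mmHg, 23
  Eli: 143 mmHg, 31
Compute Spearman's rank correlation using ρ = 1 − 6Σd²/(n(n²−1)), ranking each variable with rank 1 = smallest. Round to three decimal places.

-0.400

Ranks of variable 1: 5, 2, 1, 4, 3
Ranks of variable 2: 1, 5, 2, 3, 4
d = r₁ − r₂: 4, -3, -1, 1, -1
d²: 16, 9, 1, 1, 1; Σd² = 28
ρ = 1 − 6·28/(5·24) = 1 − 168/120 = -0.400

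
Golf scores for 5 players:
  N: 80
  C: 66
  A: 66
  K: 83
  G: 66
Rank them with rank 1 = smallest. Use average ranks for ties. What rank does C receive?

2

Sorted (ascending): 66, 66, 66, 80, 83
The 3 values of 66 occupy positions 1–3 → average rank 2.
C has value 66 → rank 2.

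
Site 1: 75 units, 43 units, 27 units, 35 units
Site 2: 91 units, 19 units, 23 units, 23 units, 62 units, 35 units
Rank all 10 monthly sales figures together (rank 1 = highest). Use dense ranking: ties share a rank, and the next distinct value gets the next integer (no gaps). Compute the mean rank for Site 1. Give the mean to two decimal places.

4.25

Sorted (descending): 91, 75, 62, 43, 35, 35, 27, 23, 23, 19
The 2 values of 35 share dense rank 5.
The 2 values of 23 share dense rank 7.
Remaining distinct values take the next consecutive integers.
Site 1 values → pooled ranks: 75→2, 43→4, 27→6, 35→5
Mean rank = (2 + 4 + 6 + 5) / 4 = 4.25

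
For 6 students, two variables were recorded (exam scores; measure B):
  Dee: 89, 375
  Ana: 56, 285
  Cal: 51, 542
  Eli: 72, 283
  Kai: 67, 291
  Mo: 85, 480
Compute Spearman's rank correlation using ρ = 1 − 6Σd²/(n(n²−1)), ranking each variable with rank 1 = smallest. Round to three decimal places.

-0.086

Ranks of variable 1: 6, 2, 1, 4, 3, 5
Ranks of variable 2: 4, 2, 6, 1, 3, 5
d = r₁ − r₂: 2, 0, -5, 3, 0, 0
d²: 4, 0, 25, 9, 0, 0; Σd² = 38
ρ = 1 − 6·38/(6·35) = 1 − 228/210 = -0.086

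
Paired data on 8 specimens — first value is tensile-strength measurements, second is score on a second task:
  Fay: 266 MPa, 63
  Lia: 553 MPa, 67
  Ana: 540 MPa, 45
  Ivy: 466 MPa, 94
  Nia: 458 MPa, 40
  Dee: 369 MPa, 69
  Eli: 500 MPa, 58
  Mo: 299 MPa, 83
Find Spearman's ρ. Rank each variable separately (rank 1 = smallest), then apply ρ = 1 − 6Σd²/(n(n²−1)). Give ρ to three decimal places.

-0.238

Ranks of variable 1: 1, 8, 7, 5, 4, 3, 6, 2
Ranks of variable 2: 4, 5, 2, 8, 1, 6, 3, 7
d = r₁ − r₂: -3, 3, 5, -3, 3, -3, 3, -5
d²: 9, 9, 25, 9, 9, 9, 9, 25; Σd² = 104
ρ = 1 − 6·104/(8·63) = 1 − 624/504 = -0.238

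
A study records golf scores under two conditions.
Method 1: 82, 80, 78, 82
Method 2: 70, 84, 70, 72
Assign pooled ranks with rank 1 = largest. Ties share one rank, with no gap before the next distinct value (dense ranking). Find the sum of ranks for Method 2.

Sorted (descending): 84, 82, 82, 80, 78, 72, 70, 70
The 2 values of 82 share dense rank 2.
The 2 values of 70 share dense rank 6.
Remaining distinct values take the next consecutive integers.
Method 2 values → pooled ranks: 70→6, 84→1, 70→6, 72→5
Rank sum = 6 + 1 + 6 + 5 = 18

18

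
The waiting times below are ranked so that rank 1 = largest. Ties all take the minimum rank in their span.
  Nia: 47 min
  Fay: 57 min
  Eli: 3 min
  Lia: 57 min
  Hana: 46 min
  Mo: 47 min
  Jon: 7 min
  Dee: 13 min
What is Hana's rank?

5

Sorted (descending): 57, 57, 47, 47, 46, 13, 7, 3
The 2 values of 57 occupy positions 1–2 → each gets rank 1.
The 2 values of 47 occupy positions 3–4 → each gets rank 3.
Hana has value 46 min → rank 5.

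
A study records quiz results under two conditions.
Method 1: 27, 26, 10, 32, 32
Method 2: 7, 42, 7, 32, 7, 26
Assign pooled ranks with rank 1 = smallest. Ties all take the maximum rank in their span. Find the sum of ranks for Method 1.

37

Sorted (ascending): 7, 7, 7, 10, 26, 26, 27, 32, 32, 32, 42
The 3 values of 7 occupy positions 1–3 → each gets rank 3.
The 2 values of 26 occupy positions 5–6 → each gets rank 6.
The 3 values of 32 occupy positions 8–10 → each gets rank 10.
Method 1 values → pooled ranks: 27→7, 26→6, 10→4, 32→10, 32→10
Rank sum = 7 + 6 + 4 + 10 + 10 = 37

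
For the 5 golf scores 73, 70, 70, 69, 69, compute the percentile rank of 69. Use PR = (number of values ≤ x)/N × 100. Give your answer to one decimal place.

N = 5.
Strictly below 69: 0. Equal to 69: 2.
PR = 2/5 × 100 = 40.0

40.0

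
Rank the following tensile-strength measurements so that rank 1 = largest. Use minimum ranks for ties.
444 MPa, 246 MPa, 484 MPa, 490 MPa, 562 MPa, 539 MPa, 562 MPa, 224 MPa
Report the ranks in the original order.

6, 7, 5, 4, 1, 3, 1, 8

Sorted (descending): 562, 562, 539, 490, 484, 444, 246, 224
The 2 values of 562 occupy positions 1–2 → each gets rank 1.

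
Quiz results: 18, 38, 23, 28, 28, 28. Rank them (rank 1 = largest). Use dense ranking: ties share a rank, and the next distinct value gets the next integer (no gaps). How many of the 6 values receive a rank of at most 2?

4

Sorted (descending): 38, 28, 28, 28, 23, 18
The 3 values of 28 share dense rank 2.
Remaining distinct values take the next consecutive integers.
Ranks ≤ 2: {1, 2, 2, 2} → 4 values.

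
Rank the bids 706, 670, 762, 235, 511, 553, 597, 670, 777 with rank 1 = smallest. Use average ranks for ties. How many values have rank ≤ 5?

4

Sorted (ascending): 235, 511, 553, 597, 670, 670, 706, 762, 777
The 2 values of 670 occupy positions 5–6 → average rank (5+6)/2 = 5.5.
Ranks ≤ 5: {1, 2, 3, 4} → 4 values.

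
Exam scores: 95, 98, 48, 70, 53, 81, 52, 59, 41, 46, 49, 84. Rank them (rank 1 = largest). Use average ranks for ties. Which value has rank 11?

Sorted (descending): 98, 95, 84, 81, 70, 59, 53, 52, 49, 48, 46, 41
No ties — each value takes its position as its rank.
Rank 11 → value 46.

46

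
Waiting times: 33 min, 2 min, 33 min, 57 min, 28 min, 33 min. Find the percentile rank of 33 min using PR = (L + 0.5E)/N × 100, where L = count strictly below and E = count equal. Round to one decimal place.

58.3

N = 6.
Strictly below 33: 2. Equal to 33: 3.
PR = (2 + 0.5·3)/6 × 100 = 58.3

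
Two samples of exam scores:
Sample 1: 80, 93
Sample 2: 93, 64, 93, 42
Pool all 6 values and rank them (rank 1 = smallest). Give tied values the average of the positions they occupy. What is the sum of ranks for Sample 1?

Sorted (ascending): 42, 64, 80, 93, 93, 93
The 3 values of 93 occupy positions 4–6 → average rank 5.
Sample 1 values → pooled ranks: 80→3, 93→5
Rank sum = 3 + 5 = 8

8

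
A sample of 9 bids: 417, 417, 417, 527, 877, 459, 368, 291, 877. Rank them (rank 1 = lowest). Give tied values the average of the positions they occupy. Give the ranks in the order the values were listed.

Sorted (ascending): 291, 368, 417, 417, 417, 459, 527, 877, 877
The 3 values of 417 occupy positions 3–5 → average rank 4.
The 2 values of 877 occupy positions 8–9 → average rank (8+9)/2 = 8.5.

4, 4, 4, 7, 8.5, 6, 2, 1, 8.5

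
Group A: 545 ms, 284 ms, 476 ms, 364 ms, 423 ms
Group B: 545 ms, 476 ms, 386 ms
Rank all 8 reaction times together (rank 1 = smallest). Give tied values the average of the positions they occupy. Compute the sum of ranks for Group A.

Sorted (ascending): 284, 364, 386, 423, 476, 476, 545, 545
The 2 values of 476 occupy positions 5–6 → average rank (5+6)/2 = 5.5.
The 2 values of 545 occupy positions 7–8 → average rank (7+8)/2 = 7.5.
Group A values → pooled ranks: 545→7.5, 284→1, 476→5.5, 364→2, 423→4
Rank sum = 7.5 + 1 + 5.5 + 2 + 4 = 20

20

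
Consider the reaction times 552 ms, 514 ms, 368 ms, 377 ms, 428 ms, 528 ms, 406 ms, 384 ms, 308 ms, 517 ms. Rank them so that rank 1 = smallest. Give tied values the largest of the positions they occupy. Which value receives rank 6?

Sorted (ascending): 308, 368, 377, 384, 406, 428, 514, 517, 528, 552
No ties — each value takes its position as its rank.
Rank 6 → value 428.

428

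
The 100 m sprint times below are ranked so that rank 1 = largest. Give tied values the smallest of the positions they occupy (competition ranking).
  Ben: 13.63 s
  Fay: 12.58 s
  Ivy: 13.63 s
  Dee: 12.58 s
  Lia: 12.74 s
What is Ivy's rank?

1

Sorted (descending): 13.63, 13.63, 12.74, 12.58, 12.58
The 2 values of 13.63 occupy positions 1–2 → each gets rank 1.
The 2 values of 12.58 occupy positions 4–5 → each gets rank 4.
Ivy has value 13.63 s → rank 1.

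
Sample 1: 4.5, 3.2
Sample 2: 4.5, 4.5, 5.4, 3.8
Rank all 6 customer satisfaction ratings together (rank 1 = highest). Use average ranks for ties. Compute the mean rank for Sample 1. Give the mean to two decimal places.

4.50

Sorted (descending): 5.4, 4.5, 4.5, 4.5, 3.8, 3.2
The 3 values of 4.5 occupy positions 2–4 → average rank 3.
Sample 1 values → pooled ranks: 4.5→3, 3.2→6
Mean rank = (3 + 6) / 2 = 4.50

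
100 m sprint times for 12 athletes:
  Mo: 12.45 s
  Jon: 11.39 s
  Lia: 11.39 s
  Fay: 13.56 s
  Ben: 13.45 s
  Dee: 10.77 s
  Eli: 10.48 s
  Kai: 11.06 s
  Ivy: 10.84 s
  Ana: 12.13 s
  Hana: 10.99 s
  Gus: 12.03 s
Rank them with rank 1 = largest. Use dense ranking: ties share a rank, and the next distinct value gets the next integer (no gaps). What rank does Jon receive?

Sorted (descending): 13.56, 13.45, 12.45, 12.13, 12.03, 11.39, 11.39, 11.06, 10.99, 10.84, 10.77, 10.48
The 2 values of 11.39 share dense rank 6.
Remaining distinct values take the next consecutive integers.
Jon has value 11.39 s → rank 6.

6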